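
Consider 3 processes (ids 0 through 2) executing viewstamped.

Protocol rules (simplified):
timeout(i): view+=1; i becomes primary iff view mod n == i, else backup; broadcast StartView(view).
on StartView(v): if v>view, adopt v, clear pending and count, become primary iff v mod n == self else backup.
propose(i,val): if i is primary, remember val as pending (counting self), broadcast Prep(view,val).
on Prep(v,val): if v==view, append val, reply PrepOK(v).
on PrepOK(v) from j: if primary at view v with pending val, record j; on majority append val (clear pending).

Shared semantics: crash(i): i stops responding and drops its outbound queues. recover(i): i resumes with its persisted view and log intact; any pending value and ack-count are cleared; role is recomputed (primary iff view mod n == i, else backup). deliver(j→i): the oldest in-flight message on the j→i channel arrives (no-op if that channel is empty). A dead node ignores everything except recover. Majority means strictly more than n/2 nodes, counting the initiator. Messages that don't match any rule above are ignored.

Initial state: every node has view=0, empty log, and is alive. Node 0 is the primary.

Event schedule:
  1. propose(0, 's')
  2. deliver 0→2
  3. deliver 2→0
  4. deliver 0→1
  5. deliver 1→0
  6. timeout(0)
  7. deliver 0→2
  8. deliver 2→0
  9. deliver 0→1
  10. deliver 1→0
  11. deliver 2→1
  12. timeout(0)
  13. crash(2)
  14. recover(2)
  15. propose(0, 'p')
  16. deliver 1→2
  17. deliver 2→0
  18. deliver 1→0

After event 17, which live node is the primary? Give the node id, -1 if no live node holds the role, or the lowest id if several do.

1

after 1 — propose(0,'s'): ·
after 2 — deliver 0→2: n2:back/v0/[s]
after 3 — deliver 2→0: n0:prim/v0/[s]
after 4 — deliver 0→1: n1:back/v0/[s]
after 5 — deliver 1→0: ·
after 6 — timeout(0): n0:back/v1/[s]
after 7 — deliver 0→2: n2:back/v1/[s]
after 8 — deliver 2→0: ·
after 9 — deliver 0→1: n1:prim/v1/[s]
after 10 — deliver 1→0: ·
after 11 — deliver 2→1: ·
after 12 — timeout(0): n0:back/v2/[s]
after 13 — crash(2): n2:✗back/v1/[s]
after 14 — recover(2): n2:back/v1/[s]
after 15 — propose(0,'p'): ·
after 16 — deliver 1→2: ·
after 17 — deliver 2→0: ·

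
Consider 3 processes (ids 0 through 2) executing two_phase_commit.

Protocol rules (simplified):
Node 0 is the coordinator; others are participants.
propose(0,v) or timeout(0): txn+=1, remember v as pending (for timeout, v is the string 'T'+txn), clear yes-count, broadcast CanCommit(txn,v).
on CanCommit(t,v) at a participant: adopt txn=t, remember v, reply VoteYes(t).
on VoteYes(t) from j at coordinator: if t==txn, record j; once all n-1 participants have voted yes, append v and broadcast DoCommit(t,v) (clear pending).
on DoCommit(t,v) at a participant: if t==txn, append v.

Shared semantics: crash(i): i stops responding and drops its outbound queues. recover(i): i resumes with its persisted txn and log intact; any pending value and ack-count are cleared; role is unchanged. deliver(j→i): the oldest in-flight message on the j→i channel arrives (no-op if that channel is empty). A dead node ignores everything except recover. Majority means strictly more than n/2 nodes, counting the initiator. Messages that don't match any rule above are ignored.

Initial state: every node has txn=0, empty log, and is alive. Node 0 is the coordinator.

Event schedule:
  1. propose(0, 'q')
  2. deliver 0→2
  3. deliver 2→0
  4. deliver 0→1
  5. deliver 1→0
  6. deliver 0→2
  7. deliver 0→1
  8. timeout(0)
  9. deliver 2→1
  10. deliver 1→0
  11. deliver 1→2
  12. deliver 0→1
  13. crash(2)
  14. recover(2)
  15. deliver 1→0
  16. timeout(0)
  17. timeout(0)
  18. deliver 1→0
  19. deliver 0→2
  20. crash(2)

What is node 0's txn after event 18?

4

e1 propose(0,'q'): 0[coor,t=1,-]
e2 deliver 0→2: 2[part,t=1,-]
e3 deliver 2→0: ·
e4 deliver 0→1: 1[part,t=1,-]
e5 deliver 1→0: 0[coor,t=1,q]
e6 deliver 0→2: 2[part,t=1,q]
e7 deliver 0→1: 1[part,t=1,q]
e8 timeout(0): 0[coor,t=2,q]
e9 deliver 2→1: ·
e10 deliver 1→0: ·
e11 deliver 1→2: ·
e12 deliver 0→1: 1[part,t=2,q]
e13 crash(2): 2[✗part,t=1,q]
e14 recover(2): 2[part,t=1,q]
e15 deliver 1→0: ·
e16 timeout(0): 0[coor,t=3,q]
e17 timeout(0): 0[coor,t=4,q]
e18 deliver 1→0: ·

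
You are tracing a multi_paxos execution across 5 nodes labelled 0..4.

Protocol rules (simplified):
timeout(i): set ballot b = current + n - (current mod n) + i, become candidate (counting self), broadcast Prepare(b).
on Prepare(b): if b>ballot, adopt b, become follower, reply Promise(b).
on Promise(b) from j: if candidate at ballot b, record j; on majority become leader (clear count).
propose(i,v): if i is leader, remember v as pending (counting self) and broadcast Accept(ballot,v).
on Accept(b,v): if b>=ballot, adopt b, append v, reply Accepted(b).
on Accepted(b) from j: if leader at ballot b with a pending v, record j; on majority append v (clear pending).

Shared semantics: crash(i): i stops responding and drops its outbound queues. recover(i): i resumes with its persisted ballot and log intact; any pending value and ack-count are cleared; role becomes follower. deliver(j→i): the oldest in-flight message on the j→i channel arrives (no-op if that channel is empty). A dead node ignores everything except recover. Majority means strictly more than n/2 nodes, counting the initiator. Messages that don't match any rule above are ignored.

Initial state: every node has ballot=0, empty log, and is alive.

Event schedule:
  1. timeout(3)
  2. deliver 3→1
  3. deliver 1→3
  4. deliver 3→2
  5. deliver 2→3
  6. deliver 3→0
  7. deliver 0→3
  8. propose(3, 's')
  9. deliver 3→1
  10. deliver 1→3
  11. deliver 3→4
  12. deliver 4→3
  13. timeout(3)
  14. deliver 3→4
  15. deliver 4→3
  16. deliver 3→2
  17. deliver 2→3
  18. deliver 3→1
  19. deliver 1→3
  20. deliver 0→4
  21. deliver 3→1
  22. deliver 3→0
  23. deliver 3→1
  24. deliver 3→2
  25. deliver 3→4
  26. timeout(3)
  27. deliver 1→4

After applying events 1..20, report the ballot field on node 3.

[1] timeout(3) → N3(cand b8 [-])
[2] deliver 3→1 → N1(foll b8 [-])
[3] deliver 1→3 → ∅
[4] deliver 3→2 → N2(foll b8 [-])
[5] deliver 2→3 → N3(lead b8 [-])
[6] deliver 3→0 → N0(foll b8 [-])
[7] deliver 0→3 → ∅
[8] propose(3,'s') → ∅
[9] deliver 3→1 → N1(foll b8 [s])
[10] deliver 1→3 → ∅
[11] deliver 3→4 → N4(foll b8 [-])
[12] deliver 4→3 → ∅
[13] timeout(3) → N3(cand b13 [-])
[14] deliver 3→4 → N4(foll b8 [s])
[15] deliver 4→3 → ∅
[16] deliver 3→2 → N2(foll b8 [s])
[17] deliver 2→3 → ∅
[18] deliver 3→1 → N1(foll b13 [s])
[19] deliver 1→3 → ∅
[20] deliver 0→4 → ∅

13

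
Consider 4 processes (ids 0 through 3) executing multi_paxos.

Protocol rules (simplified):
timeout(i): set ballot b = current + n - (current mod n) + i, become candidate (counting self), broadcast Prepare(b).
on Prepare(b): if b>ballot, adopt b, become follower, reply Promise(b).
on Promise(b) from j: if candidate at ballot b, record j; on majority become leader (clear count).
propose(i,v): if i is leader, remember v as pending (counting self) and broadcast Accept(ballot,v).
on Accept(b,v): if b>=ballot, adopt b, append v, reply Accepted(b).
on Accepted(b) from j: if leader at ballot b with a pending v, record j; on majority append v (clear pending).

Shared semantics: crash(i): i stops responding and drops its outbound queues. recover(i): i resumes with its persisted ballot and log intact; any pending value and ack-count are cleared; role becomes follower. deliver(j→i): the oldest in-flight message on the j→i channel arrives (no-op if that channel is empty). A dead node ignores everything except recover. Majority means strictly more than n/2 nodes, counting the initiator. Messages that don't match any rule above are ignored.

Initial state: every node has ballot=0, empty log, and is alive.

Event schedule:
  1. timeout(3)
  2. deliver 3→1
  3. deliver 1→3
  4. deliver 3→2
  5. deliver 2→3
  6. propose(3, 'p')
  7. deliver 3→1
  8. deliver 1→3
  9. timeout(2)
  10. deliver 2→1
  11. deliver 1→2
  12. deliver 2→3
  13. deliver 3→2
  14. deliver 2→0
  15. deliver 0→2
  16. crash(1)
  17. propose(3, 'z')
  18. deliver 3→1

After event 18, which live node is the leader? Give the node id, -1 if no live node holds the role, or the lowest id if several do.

2

[1] timeout(3) → N3(cand b7 [-])
[2] deliver 3→1 → N1(foll b7 [-])
[3] deliver 1→3 → ∅
[4] deliver 3→2 → N2(foll b7 [-])
[5] deliver 2→3 → N3(lead b7 [-])
[6] propose(3,'p') → ∅
[7] deliver 3→1 → N1(foll b7 [p])
[8] deliver 1→3 → ∅
[9] timeout(2) → N2(cand b10 [-])
[10] deliver 2→1 → N1(foll b10 [p])
[11] deliver 1→2 → ∅
[12] deliver 2→3 → N3(foll b10 [-])
[13] deliver 3→2 → ∅
[14] deliver 2→0 → N0(foll b10 [-])
[15] deliver 0→2 → N2(lead b10 [-])
[16] crash(1) → N1(✗foll b10 [p])
[17] propose(3,'z') → ∅
[18] deliver 3→1 → ∅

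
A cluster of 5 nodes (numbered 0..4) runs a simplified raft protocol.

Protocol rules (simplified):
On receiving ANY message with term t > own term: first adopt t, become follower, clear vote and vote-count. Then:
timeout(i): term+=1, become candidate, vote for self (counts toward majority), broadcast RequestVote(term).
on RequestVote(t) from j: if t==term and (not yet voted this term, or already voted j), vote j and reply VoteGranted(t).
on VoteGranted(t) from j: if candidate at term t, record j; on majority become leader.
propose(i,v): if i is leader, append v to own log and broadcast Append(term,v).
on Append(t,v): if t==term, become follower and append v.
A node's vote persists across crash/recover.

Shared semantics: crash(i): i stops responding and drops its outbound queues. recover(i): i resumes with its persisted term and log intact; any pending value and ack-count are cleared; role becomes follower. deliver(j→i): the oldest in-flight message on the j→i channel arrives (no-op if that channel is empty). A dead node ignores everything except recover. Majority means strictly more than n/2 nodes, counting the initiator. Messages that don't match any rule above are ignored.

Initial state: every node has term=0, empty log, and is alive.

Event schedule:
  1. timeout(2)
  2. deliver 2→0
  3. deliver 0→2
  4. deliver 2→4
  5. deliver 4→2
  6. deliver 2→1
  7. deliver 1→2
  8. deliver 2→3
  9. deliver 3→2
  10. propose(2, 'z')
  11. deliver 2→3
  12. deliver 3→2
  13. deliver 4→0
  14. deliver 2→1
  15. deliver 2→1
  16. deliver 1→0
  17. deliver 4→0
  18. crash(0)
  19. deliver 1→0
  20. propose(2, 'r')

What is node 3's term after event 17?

1

1. timeout(2):  <2:cand t1 ->
2. deliver 2→0:  <0:foll t1 ->
3. deliver 0→2:  nop
4. deliver 2→4:  <4:foll t1 ->
5. deliver 4→2:  <2:lead t1 ->
6. deliver 2→1:  <1:foll t1 ->
7. deliver 1→2:  nop
8. deliver 2→3:  <3:foll t1 ->
9. deliver 3→2:  nop
10. propose(2,'z'):  <2:lead t1 z>
11. deliver 2→3:  <3:foll t1 z>
12. deliver 3→2:  nop
13. deliver 4→0:  nop
14. deliver 2→1:  <1:foll t1 z>
15. deliver 2→1:  nop
16. deliver 1→0:  nop
17. deliver 4→0:  nop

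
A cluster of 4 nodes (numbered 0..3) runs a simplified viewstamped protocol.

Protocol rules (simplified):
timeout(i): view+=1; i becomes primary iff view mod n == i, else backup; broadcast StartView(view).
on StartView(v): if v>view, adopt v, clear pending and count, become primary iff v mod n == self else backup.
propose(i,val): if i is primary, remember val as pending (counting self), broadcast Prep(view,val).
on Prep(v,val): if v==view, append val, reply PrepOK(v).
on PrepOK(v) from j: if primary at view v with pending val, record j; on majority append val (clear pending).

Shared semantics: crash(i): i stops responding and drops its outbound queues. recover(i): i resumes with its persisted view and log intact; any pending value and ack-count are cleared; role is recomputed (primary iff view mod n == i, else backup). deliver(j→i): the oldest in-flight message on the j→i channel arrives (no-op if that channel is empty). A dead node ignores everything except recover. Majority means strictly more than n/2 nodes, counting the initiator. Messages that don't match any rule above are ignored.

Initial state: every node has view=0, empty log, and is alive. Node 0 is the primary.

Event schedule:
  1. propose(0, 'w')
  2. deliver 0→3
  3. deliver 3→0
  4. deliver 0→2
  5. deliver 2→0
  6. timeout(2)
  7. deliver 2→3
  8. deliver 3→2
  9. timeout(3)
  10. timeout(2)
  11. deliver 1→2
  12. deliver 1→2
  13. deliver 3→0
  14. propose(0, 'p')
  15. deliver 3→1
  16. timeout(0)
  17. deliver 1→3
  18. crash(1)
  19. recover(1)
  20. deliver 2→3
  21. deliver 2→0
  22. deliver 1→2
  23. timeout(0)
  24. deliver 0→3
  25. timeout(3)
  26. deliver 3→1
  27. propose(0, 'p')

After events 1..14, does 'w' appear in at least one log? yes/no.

yes

[1] propose(0,'w') → ∅
[2] deliver 0→3 → N3(back v0 [w])
[3] deliver 3→0 → ∅
[4] deliver 0→2 → N2(back v0 [w])
[5] deliver 2→0 → N0(prim v0 [w])
[6] timeout(2) → N2(back v1 [w])
[7] deliver 2→3 → N3(back v1 [w])
[8] deliver 3→2 → ∅
[9] timeout(3) → N3(back v2 [w])
[10] timeout(2) → N2(prim v2 [w])
[11] deliver 1→2 → ∅
[12] deliver 1→2 → ∅
[13] deliver 3→0 → N0(back v2 [w])
[14] propose(0,'p') → ∅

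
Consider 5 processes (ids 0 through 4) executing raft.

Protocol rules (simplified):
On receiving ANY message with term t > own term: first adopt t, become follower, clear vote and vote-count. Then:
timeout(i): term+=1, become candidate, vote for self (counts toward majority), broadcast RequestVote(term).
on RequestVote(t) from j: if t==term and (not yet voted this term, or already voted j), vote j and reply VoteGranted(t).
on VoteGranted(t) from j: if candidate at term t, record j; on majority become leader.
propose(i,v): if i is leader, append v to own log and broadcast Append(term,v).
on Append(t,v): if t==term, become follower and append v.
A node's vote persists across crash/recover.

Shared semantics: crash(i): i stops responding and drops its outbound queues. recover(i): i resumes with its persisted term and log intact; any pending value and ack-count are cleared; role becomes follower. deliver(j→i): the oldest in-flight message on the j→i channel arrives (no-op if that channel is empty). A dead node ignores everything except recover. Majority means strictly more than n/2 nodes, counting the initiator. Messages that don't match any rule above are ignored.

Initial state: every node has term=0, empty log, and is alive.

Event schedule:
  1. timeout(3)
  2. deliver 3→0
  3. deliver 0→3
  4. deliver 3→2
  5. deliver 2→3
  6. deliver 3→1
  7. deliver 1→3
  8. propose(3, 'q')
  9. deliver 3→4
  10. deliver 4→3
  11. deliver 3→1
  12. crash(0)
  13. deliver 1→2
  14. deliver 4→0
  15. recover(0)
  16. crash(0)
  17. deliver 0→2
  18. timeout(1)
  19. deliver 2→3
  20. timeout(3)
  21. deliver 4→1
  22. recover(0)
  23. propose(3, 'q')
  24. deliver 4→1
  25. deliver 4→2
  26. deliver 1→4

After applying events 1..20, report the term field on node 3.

step 1 timeout(3): 3={cand,t=1,log=-}
step 2 deliver 3→0: 0={foll,t=1,log=-}
step 3 deliver 0→3: —
step 4 deliver 3→2: 2={foll,t=1,log=-}
step 5 deliver 2→3: 3={lead,t=1,log=-}
step 6 deliver 3→1: 1={foll,t=1,log=-}
step 7 deliver 1→3: —
step 8 propose(3,'q'): 3={lead,t=1,log=q}
step 9 deliver 3→4: 4={foll,t=1,log=-}
step 10 deliver 4→3: —
step 11 deliver 3→1: 1={foll,t=1,log=q}
step 12 crash(0): 0={✗foll,t=1,log=-}
step 13 deliver 1→2: —
step 14 deliver 4→0: —
step 15 recover(0): 0={foll,t=1,log=-}
step 16 crash(0): 0={✗foll,t=1,log=-}
step 17 deliver 0→2: —
step 18 timeout(1): 1={cand,t=2,log=q}
step 19 deliver 2→3: —
step 20 timeout(3): 3={cand,t=2,log=q}

2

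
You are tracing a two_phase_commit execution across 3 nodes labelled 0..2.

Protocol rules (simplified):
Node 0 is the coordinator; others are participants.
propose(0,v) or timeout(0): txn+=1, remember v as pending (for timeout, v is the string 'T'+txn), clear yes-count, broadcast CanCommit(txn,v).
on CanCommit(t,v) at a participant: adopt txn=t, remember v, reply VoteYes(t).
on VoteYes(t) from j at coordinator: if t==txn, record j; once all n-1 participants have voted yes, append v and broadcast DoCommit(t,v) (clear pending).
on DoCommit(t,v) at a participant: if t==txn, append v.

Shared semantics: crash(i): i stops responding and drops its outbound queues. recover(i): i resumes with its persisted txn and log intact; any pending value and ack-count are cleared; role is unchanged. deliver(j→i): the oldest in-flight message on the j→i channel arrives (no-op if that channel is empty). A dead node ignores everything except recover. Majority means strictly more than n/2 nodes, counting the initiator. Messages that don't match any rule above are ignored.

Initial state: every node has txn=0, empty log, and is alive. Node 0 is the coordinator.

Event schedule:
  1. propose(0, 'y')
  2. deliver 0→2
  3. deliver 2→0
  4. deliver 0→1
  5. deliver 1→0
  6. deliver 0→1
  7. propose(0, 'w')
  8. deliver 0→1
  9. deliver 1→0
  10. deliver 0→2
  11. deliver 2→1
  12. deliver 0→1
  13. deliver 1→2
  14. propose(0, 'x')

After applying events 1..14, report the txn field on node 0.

3

e1 propose(0,'y'): 0[coor,t=1,-]
e2 deliver 0→2: 2[part,t=1,-]
e3 deliver 2→0: ·
e4 deliver 0→1: 1[part,t=1,-]
e5 deliver 1→0: 0[coor,t=1,y]
e6 deliver 0→1: 1[part,t=1,y]
e7 propose(0,'w'): 0[coor,t=2,y]
e8 deliver 0→1: 1[part,t=2,y]
e9 deliver 1→0: ·
e10 deliver 0→2: 2[part,t=1,y]
e11 deliver 2→1: ·
e12 deliver 0→1: ·
e13 deliver 1→2: ·
e14 propose(0,'x'): 0[coor,t=3,y]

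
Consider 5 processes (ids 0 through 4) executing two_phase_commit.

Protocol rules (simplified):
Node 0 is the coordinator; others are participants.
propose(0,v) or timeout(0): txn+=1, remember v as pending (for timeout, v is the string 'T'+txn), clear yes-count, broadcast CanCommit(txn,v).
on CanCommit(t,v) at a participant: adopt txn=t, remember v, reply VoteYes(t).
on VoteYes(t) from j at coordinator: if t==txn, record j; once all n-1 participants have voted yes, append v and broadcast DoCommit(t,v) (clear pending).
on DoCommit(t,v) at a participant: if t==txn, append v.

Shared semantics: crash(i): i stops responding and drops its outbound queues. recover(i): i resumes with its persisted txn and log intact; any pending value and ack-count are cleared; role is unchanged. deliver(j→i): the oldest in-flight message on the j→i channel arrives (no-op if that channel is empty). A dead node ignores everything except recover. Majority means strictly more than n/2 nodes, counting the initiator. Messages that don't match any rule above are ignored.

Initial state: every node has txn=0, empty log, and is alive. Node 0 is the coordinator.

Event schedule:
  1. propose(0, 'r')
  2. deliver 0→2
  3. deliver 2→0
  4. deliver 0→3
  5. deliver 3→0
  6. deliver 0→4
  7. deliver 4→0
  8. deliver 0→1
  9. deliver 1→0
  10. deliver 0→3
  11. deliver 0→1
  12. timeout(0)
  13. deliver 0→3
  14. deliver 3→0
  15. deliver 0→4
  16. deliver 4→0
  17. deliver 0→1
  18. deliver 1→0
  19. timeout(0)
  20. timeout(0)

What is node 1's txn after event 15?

e1 propose(0,'r'): 0[coor,t=1,-]
e2 deliver 0→2: 2[part,t=1,-]
e3 deliver 2→0: ·
e4 deliver 0→3: 3[part,t=1,-]
e5 deliver 3→0: ·
e6 deliver 0→4: 4[part,t=1,-]
e7 deliver 4→0: ·
e8 deliver 0→1: 1[part,t=1,-]
e9 deliver 1→0: 0[coor,t=1,r]
e10 deliver 0→3: 3[part,t=1,r]
e11 deliver 0→1: 1[part,t=1,r]
e12 timeout(0): 0[coor,t=2,r]
e13 deliver 0→3: 3[part,t=2,r]
e14 deliver 3→0: ·
e15 deliver 0→4: 4[part,t=1,r]

1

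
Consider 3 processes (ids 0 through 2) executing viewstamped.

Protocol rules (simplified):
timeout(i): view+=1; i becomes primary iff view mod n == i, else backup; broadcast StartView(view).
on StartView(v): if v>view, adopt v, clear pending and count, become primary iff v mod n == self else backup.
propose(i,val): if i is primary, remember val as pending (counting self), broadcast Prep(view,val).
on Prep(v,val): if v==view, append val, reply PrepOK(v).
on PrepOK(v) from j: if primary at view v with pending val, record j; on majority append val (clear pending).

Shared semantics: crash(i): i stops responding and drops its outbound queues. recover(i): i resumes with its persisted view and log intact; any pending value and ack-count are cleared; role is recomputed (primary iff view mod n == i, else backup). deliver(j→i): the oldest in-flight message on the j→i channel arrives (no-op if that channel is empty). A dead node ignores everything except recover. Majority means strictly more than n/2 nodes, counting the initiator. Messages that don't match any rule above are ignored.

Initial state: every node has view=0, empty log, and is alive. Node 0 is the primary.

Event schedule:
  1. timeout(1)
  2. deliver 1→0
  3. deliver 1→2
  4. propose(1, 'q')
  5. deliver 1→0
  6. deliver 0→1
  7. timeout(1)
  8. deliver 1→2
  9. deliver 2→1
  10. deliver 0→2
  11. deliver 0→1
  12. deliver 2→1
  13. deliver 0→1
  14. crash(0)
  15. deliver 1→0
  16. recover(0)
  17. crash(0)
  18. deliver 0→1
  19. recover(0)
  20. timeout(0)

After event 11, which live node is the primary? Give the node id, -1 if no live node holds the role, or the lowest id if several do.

-1

e1 timeout(1): 1[prim,v=1,-]
e2 deliver 1→0: 0[back,v=1,-]
e3 deliver 1→2: 2[back,v=1,-]
e4 propose(1,'q'): ·
e5 deliver 1→0: 0[back,v=1,q]
e6 deliver 0→1: 1[prim,v=1,q]
e7 timeout(1): 1[back,v=2,q]
e8 deliver 1→2: 2[back,v=1,q]
e9 deliver 2→1: ·
e10 deliver 0→2: ·
e11 deliver 0→1: ·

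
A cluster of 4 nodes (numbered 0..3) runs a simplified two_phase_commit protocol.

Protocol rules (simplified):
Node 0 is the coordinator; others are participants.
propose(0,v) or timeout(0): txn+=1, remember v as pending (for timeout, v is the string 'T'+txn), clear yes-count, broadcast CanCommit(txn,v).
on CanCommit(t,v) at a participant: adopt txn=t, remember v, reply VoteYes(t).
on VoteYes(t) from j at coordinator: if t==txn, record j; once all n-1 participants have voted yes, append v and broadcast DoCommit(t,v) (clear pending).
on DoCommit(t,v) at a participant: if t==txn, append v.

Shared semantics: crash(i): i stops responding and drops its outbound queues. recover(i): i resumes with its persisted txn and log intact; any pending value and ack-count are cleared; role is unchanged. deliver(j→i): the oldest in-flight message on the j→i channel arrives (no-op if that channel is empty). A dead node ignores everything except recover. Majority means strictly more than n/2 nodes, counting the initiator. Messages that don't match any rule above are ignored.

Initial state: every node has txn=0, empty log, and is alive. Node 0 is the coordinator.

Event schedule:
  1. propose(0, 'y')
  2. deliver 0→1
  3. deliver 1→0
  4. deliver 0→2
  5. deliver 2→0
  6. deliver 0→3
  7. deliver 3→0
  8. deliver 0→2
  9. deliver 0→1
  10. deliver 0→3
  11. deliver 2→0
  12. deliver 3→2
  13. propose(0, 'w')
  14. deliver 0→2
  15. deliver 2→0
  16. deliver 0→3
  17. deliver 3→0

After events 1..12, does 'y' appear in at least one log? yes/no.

yes

[1] propose(0,'y') → N0(coor t1 [-])
[2] deliver 0→1 → N1(part t1 [-])
[3] deliver 1→0 → ∅
[4] deliver 0→2 → N2(part t1 [-])
[5] deliver 2→0 → ∅
[6] deliver 0→3 → N3(part t1 [-])
[7] deliver 3→0 → N0(coor t1 [y])
[8] deliver 0→2 → N2(part t1 [y])
[9] deliver 0→1 → N1(part t1 [y])
[10] deliver 0→3 → N3(part t1 [y])
[11] deliver 2→0 → ∅
[12] deliver 3→2 → ∅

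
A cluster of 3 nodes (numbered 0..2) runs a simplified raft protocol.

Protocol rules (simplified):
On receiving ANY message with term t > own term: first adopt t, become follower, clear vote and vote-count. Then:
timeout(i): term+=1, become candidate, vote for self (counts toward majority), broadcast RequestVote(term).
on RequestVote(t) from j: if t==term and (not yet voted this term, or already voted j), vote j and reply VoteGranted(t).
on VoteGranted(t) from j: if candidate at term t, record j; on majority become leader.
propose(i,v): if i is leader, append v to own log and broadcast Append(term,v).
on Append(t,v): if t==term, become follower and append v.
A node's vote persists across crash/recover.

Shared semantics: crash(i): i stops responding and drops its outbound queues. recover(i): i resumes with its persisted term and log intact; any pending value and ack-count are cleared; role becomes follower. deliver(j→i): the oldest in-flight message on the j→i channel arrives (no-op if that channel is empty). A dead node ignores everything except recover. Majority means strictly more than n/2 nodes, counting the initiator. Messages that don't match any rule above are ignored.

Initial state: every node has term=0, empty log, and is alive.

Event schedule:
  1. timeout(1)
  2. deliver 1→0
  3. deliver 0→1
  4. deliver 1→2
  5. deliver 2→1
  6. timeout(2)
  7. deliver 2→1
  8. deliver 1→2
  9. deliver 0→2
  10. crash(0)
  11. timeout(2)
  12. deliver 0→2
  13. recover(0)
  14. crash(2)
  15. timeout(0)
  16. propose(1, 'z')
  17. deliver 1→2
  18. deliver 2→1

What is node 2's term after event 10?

1. timeout(1):  <1:cand t1 ->
2. deliver 1→0:  <0:foll t1 ->
3. deliver 0→1:  <1:lead t1 ->
4. deliver 1→2:  <2:foll t1 ->
5. deliver 2→1:  nop
6. timeout(2):  <2:cand t2 ->
7. deliver 2→1:  <1:foll t2 ->
8. deliver 1→2:  <2:lead t2 ->
9. deliver 0→2:  nop
10. crash(0):  <0:✗foll t1 ->

2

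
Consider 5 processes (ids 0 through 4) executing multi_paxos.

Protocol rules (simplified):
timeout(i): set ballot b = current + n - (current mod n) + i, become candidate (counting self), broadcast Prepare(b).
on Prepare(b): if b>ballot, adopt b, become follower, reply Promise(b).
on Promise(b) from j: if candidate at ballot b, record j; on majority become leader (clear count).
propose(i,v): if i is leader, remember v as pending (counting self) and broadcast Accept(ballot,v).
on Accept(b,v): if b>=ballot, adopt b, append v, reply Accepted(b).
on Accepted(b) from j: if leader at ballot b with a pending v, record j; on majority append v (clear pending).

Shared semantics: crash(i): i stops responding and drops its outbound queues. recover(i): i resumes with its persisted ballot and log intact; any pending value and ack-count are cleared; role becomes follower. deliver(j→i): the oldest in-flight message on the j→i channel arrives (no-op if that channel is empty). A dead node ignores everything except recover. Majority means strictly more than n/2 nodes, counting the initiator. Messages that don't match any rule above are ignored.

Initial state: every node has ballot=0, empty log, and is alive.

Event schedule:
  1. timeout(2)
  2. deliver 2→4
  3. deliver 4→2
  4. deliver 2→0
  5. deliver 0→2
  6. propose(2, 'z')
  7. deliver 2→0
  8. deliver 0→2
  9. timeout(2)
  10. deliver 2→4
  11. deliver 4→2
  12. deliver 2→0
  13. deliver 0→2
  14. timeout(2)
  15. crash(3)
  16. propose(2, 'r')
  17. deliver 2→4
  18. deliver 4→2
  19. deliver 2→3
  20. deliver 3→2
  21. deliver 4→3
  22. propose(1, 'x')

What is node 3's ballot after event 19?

1. timeout(2):  <2:cand b7 ->
2. deliver 2→4:  <4:foll b7 ->
3. deliver 4→2:  nop
4. deliver 2→0:  <0:foll b7 ->
5. deliver 0→2:  <2:lead b7 ->
6. propose(2,'z'):  nop
7. deliver 2→0:  <0:foll b7 z>
8. deliver 0→2:  nop
9. timeout(2):  <2:cand b12 ->
10. deliver 2→4:  <4:foll b7 z>
11. deliver 4→2:  nop
12. deliver 2→0:  <0:foll b12 z>
13. deliver 0→2:  nop
14. timeout(2):  <2:cand b17 ->
15. crash(3):  <3:✗foll b0 ->
16. propose(2,'r'):  nop
17. deliver 2→4:  <4:foll b12 z>
18. deliver 4→2:  nop
19. deliver 2→3:  nop

0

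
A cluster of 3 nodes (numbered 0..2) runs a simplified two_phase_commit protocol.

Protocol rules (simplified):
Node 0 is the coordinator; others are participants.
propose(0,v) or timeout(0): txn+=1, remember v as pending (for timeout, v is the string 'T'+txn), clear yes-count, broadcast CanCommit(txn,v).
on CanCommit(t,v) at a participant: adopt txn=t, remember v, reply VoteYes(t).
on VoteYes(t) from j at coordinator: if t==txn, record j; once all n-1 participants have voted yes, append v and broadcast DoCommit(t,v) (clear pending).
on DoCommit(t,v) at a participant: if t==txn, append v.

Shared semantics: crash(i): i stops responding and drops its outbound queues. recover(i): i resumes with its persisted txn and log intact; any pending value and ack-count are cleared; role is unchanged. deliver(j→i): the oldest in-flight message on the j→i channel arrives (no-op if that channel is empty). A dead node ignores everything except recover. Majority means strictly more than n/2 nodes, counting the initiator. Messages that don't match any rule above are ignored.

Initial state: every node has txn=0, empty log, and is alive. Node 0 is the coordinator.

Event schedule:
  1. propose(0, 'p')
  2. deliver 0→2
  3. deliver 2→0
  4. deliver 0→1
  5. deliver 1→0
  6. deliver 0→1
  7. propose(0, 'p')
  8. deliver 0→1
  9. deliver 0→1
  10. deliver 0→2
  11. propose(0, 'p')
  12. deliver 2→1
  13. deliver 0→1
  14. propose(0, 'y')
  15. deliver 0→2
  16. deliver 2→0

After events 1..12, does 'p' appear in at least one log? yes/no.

yes

1. propose(0,'p'):  <0:coor t1 ->
2. deliver 0→2:  <2:part t1 ->
3. deliver 2→0:  nop
4. deliver 0→1:  <1:part t1 ->
5. deliver 1→0:  <0:coor t1 p>
6. deliver 0→1:  <1:part t1 p>
7. propose(0,'p'):  <0:coor t2 p>
8. deliver 0→1:  <1:part t2 p>
9. deliver 0→1:  nop
10. deliver 0→2:  <2:part t1 p>
11. propose(0,'p'):  <0:coor t3 p>
12. deliver 2→1:  nop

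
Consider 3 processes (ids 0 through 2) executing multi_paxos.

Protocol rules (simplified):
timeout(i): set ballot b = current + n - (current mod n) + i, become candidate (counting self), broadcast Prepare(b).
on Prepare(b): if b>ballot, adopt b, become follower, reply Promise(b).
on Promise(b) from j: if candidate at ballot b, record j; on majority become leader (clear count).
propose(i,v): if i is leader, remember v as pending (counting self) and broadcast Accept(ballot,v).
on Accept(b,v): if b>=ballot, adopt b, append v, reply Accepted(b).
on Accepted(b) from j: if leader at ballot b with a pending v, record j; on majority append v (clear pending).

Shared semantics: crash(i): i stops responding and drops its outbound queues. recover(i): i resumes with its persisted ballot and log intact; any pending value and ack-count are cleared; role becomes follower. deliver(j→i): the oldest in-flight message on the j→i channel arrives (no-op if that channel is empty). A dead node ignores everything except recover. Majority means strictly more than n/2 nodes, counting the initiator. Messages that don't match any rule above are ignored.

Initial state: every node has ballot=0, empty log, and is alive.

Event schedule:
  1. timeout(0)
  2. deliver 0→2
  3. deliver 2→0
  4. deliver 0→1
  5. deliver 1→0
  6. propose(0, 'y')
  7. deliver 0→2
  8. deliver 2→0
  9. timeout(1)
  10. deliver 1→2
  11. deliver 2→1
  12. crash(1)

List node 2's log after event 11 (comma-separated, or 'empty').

y

step 1 timeout(0): 0={cand,b=3,log=-}
step 2 deliver 0→2: 2={foll,b=3,log=-}
step 3 deliver 2→0: 0={lead,b=3,log=-}
step 4 deliver 0→1: 1={foll,b=3,log=-}
step 5 deliver 1→0: —
step 6 propose(0,'y'): —
step 7 deliver 0→2: 2={foll,b=3,log=y}
step 8 deliver 2→0: 0={lead,b=3,log=y}
step 9 timeout(1): 1={cand,b=7,log=-}
step 10 deliver 1→2: 2={foll,b=7,log=y}
step 11 deliver 2→1: 1={lead,b=7,log=-}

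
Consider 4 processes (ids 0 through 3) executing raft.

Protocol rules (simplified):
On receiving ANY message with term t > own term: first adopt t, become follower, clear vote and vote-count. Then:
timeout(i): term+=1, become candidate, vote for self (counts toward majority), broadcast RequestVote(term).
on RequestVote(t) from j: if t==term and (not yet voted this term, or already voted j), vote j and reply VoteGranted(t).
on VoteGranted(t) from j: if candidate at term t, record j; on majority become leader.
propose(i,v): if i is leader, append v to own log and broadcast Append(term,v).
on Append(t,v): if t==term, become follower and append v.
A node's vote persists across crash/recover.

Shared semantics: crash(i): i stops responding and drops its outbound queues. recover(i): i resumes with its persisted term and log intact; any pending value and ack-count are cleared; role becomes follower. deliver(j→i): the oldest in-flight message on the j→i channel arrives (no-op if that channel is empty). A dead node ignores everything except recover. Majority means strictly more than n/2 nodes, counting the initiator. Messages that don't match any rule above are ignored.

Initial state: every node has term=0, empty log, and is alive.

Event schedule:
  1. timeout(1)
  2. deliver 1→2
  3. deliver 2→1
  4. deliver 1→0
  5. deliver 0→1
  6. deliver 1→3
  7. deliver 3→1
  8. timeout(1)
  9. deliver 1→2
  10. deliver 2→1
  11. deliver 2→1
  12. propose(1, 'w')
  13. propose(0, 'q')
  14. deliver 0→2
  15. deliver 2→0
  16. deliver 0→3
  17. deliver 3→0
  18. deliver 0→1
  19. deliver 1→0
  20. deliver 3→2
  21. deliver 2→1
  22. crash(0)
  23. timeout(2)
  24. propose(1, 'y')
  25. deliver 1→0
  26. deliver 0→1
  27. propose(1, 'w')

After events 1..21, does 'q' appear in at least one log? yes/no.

no

[1] timeout(1) → N1(cand t1 [-])
[2] deliver 1→2 → N2(foll t1 [-])
[3] deliver 2→1 → ∅
[4] deliver 1→0 → N0(foll t1 [-])
[5] deliver 0→1 → N1(lead t1 [-])
[6] deliver 1→3 → N3(foll t1 [-])
[7] deliver 3→1 → ∅
[8] timeout(1) → N1(cand t2 [-])
[9] deliver 1→2 → N2(foll t2 [-])
[10] deliver 2→1 → ∅
[11] deliver 2→1 → ∅
[12] propose(1,'w') → ∅
[13] propose(0,'q') → ∅
[14] deliver 0→2 → ∅
[15] deliver 2→0 → ∅
[16] deliver 0→3 → ∅
[17] deliver 3→0 → ∅
[18] deliver 0→1 → ∅
[19] deliver 1→0 → N0(foll t2 [-])
[20] deliver 3→2 → ∅
[21] deliver 2→1 → ∅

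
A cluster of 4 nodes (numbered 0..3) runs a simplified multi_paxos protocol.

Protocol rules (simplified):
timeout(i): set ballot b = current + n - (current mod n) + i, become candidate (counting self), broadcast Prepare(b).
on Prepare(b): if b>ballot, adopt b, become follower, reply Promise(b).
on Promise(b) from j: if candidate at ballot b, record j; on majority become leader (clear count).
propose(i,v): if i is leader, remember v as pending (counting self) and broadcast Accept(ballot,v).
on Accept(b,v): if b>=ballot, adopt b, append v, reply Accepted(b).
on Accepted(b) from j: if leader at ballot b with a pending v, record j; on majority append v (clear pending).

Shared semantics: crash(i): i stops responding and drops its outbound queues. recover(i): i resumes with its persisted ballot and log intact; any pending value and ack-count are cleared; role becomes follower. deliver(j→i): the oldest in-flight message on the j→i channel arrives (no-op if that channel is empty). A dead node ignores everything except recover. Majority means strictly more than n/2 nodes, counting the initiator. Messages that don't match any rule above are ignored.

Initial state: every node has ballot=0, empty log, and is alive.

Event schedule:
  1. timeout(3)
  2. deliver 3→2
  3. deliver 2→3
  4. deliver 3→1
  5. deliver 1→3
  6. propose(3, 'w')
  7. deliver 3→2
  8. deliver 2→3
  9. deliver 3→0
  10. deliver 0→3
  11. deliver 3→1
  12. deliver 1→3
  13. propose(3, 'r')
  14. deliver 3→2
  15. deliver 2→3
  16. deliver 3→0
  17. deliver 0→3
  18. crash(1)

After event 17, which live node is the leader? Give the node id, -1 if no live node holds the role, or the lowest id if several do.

3

[1] timeout(3) → N3(cand b7 [-])
[2] deliver 3→2 → N2(foll b7 [-])
[3] deliver 2→3 → ∅
[4] deliver 3→1 → N1(foll b7 [-])
[5] deliver 1→3 → N3(lead b7 [-])
[6] propose(3,'w') → ∅
[7] deliver 3→2 → N2(foll b7 [w])
[8] deliver 2→3 → ∅
[9] deliver 3→0 → N0(foll b7 [-])
[10] deliver 0→3 → ∅
[11] deliver 3→1 → N1(foll b7 [w])
[12] deliver 1→3 → N3(lead b7 [w])
[13] propose(3,'r') → ∅
[14] deliver 3→2 → N2(foll b7 [w,r])
[15] deliver 2→3 → ∅
[16] deliver 3→0 → N0(foll b7 [w])
[17] deliver 0→3 → N3(lead b7 [w,r])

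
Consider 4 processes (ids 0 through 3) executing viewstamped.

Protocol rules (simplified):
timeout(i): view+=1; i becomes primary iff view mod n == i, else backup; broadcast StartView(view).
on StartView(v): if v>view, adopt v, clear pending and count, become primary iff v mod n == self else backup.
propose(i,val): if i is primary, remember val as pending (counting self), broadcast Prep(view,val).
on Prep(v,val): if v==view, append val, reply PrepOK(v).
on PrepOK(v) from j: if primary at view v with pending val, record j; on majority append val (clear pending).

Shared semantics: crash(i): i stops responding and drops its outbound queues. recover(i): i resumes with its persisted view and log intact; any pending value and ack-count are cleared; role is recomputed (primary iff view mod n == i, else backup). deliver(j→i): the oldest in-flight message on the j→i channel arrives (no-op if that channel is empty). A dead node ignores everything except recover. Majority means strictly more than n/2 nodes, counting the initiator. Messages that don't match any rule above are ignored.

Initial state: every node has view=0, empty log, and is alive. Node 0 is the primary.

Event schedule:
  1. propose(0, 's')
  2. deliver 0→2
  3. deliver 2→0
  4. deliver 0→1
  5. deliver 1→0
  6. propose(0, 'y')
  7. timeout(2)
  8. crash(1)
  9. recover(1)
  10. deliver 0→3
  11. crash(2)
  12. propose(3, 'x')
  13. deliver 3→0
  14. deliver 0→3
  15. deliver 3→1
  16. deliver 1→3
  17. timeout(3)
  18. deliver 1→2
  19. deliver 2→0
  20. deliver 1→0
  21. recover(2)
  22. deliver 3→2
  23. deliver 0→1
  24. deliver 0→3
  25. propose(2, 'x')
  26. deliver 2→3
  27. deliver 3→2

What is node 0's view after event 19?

0

1. propose(0,'s'):  nop
2. deliver 0→2:  <2:back v0 s>
3. deliver 2→0:  nop
4. deliver 0→1:  <1:back v0 s>
5. deliver 1→0:  <0:prim v0 s>
6. propose(0,'y'):  nop
7. timeout(2):  <2:back v1 s>
8. crash(1):  <1:✗back v0 s>
9. recover(1):  <1:back v0 s>
10. deliver 0→3:  <3:back v0 s>
11. crash(2):  <2:✗back v1 s>
12. propose(3,'x'):  nop
13. deliver 3→0:  nop
14. deliver 0→3:  <3:back v0 s,y>
15. deliver 3→1:  nop
16. deliver 1→3:  nop
17. timeout(3):  <3:back v1 s,y>
18. deliver 1→2:  nop
19. deliver 2→0:  nop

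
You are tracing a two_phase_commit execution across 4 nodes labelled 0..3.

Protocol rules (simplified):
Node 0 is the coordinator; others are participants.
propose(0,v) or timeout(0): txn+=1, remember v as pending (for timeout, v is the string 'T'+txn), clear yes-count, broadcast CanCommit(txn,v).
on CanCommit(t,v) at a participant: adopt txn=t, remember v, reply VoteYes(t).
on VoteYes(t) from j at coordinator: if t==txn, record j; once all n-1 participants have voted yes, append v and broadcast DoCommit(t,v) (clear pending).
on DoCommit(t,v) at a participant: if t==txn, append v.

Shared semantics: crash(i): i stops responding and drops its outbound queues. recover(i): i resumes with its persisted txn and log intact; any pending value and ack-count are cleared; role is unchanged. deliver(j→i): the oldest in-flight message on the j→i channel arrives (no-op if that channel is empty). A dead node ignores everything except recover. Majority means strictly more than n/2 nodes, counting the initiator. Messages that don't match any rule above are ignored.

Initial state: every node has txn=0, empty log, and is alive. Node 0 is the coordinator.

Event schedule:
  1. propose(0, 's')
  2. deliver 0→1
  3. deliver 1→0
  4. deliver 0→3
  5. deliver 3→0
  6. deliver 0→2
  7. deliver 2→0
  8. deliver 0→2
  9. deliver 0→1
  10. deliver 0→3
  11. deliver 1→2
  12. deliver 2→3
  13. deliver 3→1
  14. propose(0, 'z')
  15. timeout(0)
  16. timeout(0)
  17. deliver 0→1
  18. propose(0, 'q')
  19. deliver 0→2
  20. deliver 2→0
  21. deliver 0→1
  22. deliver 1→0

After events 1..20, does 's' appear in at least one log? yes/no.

1. propose(0,'s'):  <0:coor t1 ->
2. deliver 0→1:  <1:part t1 ->
3. deliver 1→0:  nop
4. deliver 0→3:  <3:part t1 ->
5. deliver 3→0:  nop
6. deliver 0→2:  <2:part t1 ->
7. deliver 2→0:  <0:coor t1 s>
8. deliver 0→2:  <2:part t1 s>
9. deliver 0→1:  <1:part t1 s>
10. deliver 0→3:  <3:part t1 s>
11. deliver 1→2:  nop
12. deliver 2→3:  nop
13. deliver 3→1:  nop
14. propose(0,'z'):  <0:coor t2 s>
15. timeout(0):  <0:coor t3 s>
16. timeout(0):  <0:coor t4 s>
17. deliver 0→1:  <1:part t2 s>
18. propose(0,'q'):  <0:coor t5 s>
19. deliver 0→2:  <2:part t2 s>
20. deliver 2→0:  nop

yes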